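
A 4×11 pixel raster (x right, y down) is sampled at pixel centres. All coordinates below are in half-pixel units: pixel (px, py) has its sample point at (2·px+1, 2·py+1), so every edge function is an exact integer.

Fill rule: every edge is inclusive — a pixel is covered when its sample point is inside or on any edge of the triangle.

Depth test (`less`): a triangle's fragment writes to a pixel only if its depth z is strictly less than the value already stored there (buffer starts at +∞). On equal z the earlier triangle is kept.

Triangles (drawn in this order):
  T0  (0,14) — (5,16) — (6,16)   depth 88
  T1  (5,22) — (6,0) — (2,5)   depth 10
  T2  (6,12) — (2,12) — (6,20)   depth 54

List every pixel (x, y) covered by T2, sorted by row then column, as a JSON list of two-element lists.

T0:
  2·area = 2  (B↔C swapped to make it positive)
  edge (0, 14)→(6, 16): d=(6,2) inclusive
  edge (6, 16)→(5, 16): d=(-1,0) inclusive
  edge (5, 16)→(0, 14): d=(-5,-2) inclusive
    (1,7)@(3, 15): e=[0,1,1] → #  [on edge]
    (2,7)@(5, 15): e=[-4,1,5] → ·
    (1,8)@(3, 17): e=[12,-1,-9] → ·
  covered (1 px):
    · · · ·
    · · · ·
    · · · ·
    · · · ·
    · · · ·
    · · · ·
    · · · ·
    · # · ·
    · · · ·
    · · · ·
    · · · ·
T1:
  2·area = 83  (B↔C swapped to make it positive)
  edge (5, 22)→(2, 5): d=(-3,-17) inclusive
  edge (2, 5)→(6, 0): d=(4,-5) inclusive
  edge (6, 0)→(5, 22): d=(-1,22) inclusive
    (2,1)@(5, 3): e=[57,7,19] → #
    (3,1)@(7, 3): e=[91,17,-25] → ·
    (1,2)@(3, 5): e=[17,5,61] → #
    (3,2)@(7, 5): e=[85,25,-27] → ·
    (1,3)@(3, 7): e=[11,13,59] → #
    (3,3)@(7, 7): e=[79,33,-29] → ·
    (1,4)@(3, 9): e=[5,21,57] → #
    (3,4)@(7, 9): e=[73,41,-31] → ·
    (1,5)@(3, 11): e=[-1,29,55] → ·
    (2,5)@(5, 11): e=[33,39,11] → #
    (3,5)@(7, 11): e=[67,49,-33] → ·
    (2,6)@(5, 13): e=[27,47,9] → #
  covered (13 px):
    · · · ·
    · · # ·
    · # # ·
    · # # ·
    · # # ·
    · · # ·
    · · # ·
    · · # ·
    · · # ·
    · · # ·
    · · # ·
T2:
  2·area = 32  (B↔C swapped to make it positive)
  edge (6, 12)→(6, 20): d=(0,8) inclusive
  edge (6, 20)→(2, 12): d=(-4,-8) inclusive
  edge (2, 12)→(6, 12): d=(4,0) inclusive
    (1,6)@(3, 13): e=[24,4,4] → #
    (2,6)@(5, 13): e=[8,20,4] → #
    (3,6)@(7, 13): e=[-8,36,4] → ·
    (1,7)@(3, 15): e=[24,-4,12] → ·
    (2,7)@(5, 15): e=[8,12,12] → #
    (3,7)@(7, 15): e=[-8,28,12] → ·
    (2,8)@(5, 17): e=[8,4,20] → #
    (3,8)@(7, 17): e=[-8,20,20] → ·
    (2,9)@(5, 19): e=[8,-4,28] → ·
  covered (4 px):
    · · · ·
    · · · ·
    · · · ·
    · · · ·
    · · · ·
    · · · ·
    · # # ·
    · · # ·
    · · # ·
    · · · ·
    · · · ·

Final: [[1,6],[2,6],[2,7],[2,8]]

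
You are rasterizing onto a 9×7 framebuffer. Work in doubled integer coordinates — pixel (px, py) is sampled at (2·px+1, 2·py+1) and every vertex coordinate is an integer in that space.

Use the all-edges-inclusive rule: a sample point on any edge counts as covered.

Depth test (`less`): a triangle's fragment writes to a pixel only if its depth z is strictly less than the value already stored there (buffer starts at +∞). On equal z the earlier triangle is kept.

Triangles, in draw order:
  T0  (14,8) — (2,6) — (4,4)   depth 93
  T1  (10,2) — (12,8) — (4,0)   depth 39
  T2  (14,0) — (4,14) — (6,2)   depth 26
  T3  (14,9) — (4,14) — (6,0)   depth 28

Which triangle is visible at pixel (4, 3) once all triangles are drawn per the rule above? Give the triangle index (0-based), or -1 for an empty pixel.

T0:
  2·area = 28
  edge (14, 8)→(2, 6): d=(-12,-2) inclusive
  edge (2, 6)→(4, 4): d=(2,-2) inclusive
  edge (4, 4)→(14, 8): d=(10,4) inclusive
    (3,0)@(7, 1): e=[70,0,-42] → ·  [on edge]
    (2,1)@(5, 3): e=[42,0,-14] → ·  [on edge]
    (1,2)@(3, 5): e=[14,0,14] → #  [on edge]
    (2,2)@(5, 5): e=[18,4,6] → #
    (3,2)@(7, 5): e=[22,8,-2] → ·
    (0,3)@(1, 7): e=[-14,0,42] → ·  [on edge]
    (1,3)@(3, 7): e=[-10,4,34] → ·
    (2,3)@(5, 7): e=[-6,8,26] → ·
    (4,3)@(9, 7): e=[2,16,10] → #
    (5,3)@(11, 7): e=[6,20,2] → #
    (6,3)@(13, 7): e=[10,24,-6] → ·
    (4,4)@(9, 9): e=[-22,20,30] → ·
  covered (4 px):
    · · · · · · · · ·
    · · · · · · · · ·
    · # # · · · · · ·
    · · · · # # · · ·
    · · · · · · · · ·
    · · · · · · · · ·
    · · · · · · · · ·
T1:
  2·area = 32
  edge (10, 2)→(12, 8): d=(2,6) inclusive
  edge (12, 8)→(4, 0): d=(-8,-8) inclusive
  edge (4, 0)→(10, 2): d=(6,2) inclusive
    (2,0)@(5, 1): e=[28,0,4] → #  [on edge]
    (3,0)@(7, 1): e=[16,16,0] → #  [on edge]
    (4,0)@(9, 1): e=[4,32,-4] → ·
    (2,1)@(5, 3): e=[32,-16,16] → ·
    (3,1)@(7, 3): e=[20,0,12] → #  [on edge]
    (4,1)@(9, 3): e=[8,16,8] → #
    (5,1)@(11, 3): e=[-4,32,4] → ·
    (6,1)@(13, 3): e=[-16,48,0] → ·  [on edge]
    (3,2)@(7, 5): e=[24,-16,24] → ·
    (4,2)@(9, 5): e=[12,0,20] → #  [on edge]
    (5,2)@(11, 5): e=[0,16,16] → #  [on edge]
    (6,2)@(13, 5): e=[-12,32,12] → ·
    (5,3)@(11, 7): e=[4,0,28] → #  [on edge]
    (6,4)@(13, 9): e=[-4,0,36] → ·  [on edge]
    (6,5)@(13, 11): e=[0,-16,48] → ·  [on edge]
    (7,5)@(15, 11): e=[-12,0,44] → ·  [on edge]
    (8,6)@(17, 13): e=[-20,0,52] → ·  [on edge]
  covered (7 px):
    · · # # · · · · ·
    · · · # # · · · ·
    · · · · # # · · ·
    · · · · · # · · ·
    · · · · · · · · ·
    · · · · · · · · ·
    · · · · · · · · ·
T2:
  2·area = 92
  edge (14, 0)→(4, 14): d=(-10,14) inclusive
  edge (4, 14)→(6, 2): d=(2,-12) inclusive
  edge (6, 2)→(14, 0): d=(8,-2) inclusive
    (5,0)@(11, 1): e=[32,58,2] → #
    (6,0)@(13, 1): e=[4,82,6] → #
    (7,0)@(15, 1): e=[-24,106,10] → ·
    (3,1)@(7, 3): e=[68,14,10] → #
    (4,1)@(9, 3): e=[40,38,14] → #
    (6,1)@(13, 3): e=[-16,86,22] → ·
    (3,2)@(7, 5): e=[48,18,26] → #
    (5,2)@(11, 5): e=[-8,66,34] → ·
    (3,3)@(7, 7): e=[28,22,42] → #
    (4,3)@(9, 7): e=[0,46,46] → #  [on edge]
    (5,3)@(11, 7): e=[-28,70,50] → ·
    (2,4)@(5, 9): e=[36,2,54] → #
  covered (12 px):
    · · · · · # # · ·
    · · · # # # · · ·
    · · · # # · · · ·
    · · · # # · · · ·
    · · # # · · · · ·
    · · # · · · · · ·
    · · · · · · · · ·
T3:
  2·area = 130
  edge (14, 9)→(4, 14): d=(-10,5) inclusive
  edge (4, 14)→(6, 0): d=(2,-14) inclusive
  edge (6, 0)→(14, 9): d=(8,9) inclusive
    (3,1)@(7, 3): e=[95,20,15] → #
    (4,1)@(9, 3): e=[85,48,-3] → ·
    (3,2)@(7, 5): e=[75,24,31] → #
    (4,2)@(9, 5): e=[65,52,13] → #
    (5,2)@(11, 5): e=[55,80,-5] → ·
    (2,3)@(5, 7): e=[65,0,65] → #  [on edge]
    (5,3)@(11, 7): e=[35,84,11] → #
    (6,3)@(13, 7): e=[25,112,-7] → ·
    (2,4)@(5, 9): e=[45,4,81] → #
    (6,4)@(13, 9): e=[5,116,9] → #
    (7,4)@(15, 9): e=[-5,144,-9] → ·
    (2,5)@(5, 11): e=[25,8,97] → #
  covered (16 px):
    · · · · · · · · ·
    · · · # · · · · ·
    · · · # # · · · ·
    · · # # # # · · ·
    · · # # # # # · ·
    · · # # # · · · ·
    · · # · · · · · ·

Z-buffer (winner per pixel, '.' = empty):
  . . 1 1 . 2 2 . .
  . . . 2 2 2 . . .
  . 0 0 2 2 1 . . .
  . . 3 2 2 3 . . .
  . . 2 2 3 3 3 . .
  . . 2 3 3 . . . .
  . . 3 . . . . . .

Answer: 2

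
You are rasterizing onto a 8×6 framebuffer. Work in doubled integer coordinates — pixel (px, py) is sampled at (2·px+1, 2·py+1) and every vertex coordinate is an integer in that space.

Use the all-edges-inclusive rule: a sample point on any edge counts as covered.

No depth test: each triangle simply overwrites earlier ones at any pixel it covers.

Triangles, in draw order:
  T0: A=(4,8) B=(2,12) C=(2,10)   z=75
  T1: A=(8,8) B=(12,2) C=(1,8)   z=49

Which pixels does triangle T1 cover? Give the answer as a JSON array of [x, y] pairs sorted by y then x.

T0:
  2·area = 4
  edge (4, 8)→(2, 12): d=(-2,4) inclusive
  edge (2, 12)→(2, 10): d=(0,-2) inclusive
  edge (2, 10)→(4, 8): d=(2,-2) inclusive
    (5,0)@(11, 1): e=[-14,18,0] → ·  [on edge]
    (4,1)@(9, 3): e=[-10,14,0] → ·  [on edge]
    (3,2)@(7, 5): e=[-6,10,0] → ·  [on edge]
    (2,3)@(5, 7): e=[-2,6,0] → ·  [on edge]
    (1,4)@(3, 9): e=[2,2,0] → #  [on edge]
    (2,4)@(5, 9): e=[-6,6,4] → ·
    (0,5)@(1, 11): e=[6,-2,0] → ·  [on edge]
    (1,5)@(3, 11): e=[-2,2,4] → ·
  covered (1 px):
    · · · · · · · ·
    · · · · · · · ·
    · · · · · · · ·
    · · · · · · · ·
    · # · · · · · ·
    · · · · · · · ·
T1:
  2·area = 42  (B↔C swapped to make it positive)
  edge (8, 8)→(1, 8): d=(-7,0) inclusive
  edge (1, 8)→(12, 2): d=(11,-6) inclusive
  edge (12, 2)→(8, 8): d=(-4,6) inclusive
    (5,1)@(11, 3): e=[35,5,2] → #
    (6,1)@(13, 3): e=[35,17,-10] → ·
    (3,2)@(7, 5): e=[21,3,18] → #
    (4,2)@(9, 5): e=[21,15,6] → #
    (5,2)@(11, 5): e=[21,27,-6] → ·
    (1,3)@(3, 7): e=[7,1,34] → #
    (2,3)@(5, 7): e=[7,13,22] → #
    (4,3)@(9, 7): e=[7,37,-2] → ·
    (1,4)@(3, 9): e=[-7,23,26] → ·
    (2,4)@(5, 9): e=[-7,35,14] → ·
    (3,4)@(7, 9): e=[-7,47,2] → ·
  covered (6 px):
    · · · · · · · ·
    · · · · · # · ·
    · · · # # · · ·
    · # # # · · · ·
    · · · · · · · ·
    · · · · · · · ·

Final: [[5,1],[3,2],[4,2],[1,3],[2,3],[3,3]]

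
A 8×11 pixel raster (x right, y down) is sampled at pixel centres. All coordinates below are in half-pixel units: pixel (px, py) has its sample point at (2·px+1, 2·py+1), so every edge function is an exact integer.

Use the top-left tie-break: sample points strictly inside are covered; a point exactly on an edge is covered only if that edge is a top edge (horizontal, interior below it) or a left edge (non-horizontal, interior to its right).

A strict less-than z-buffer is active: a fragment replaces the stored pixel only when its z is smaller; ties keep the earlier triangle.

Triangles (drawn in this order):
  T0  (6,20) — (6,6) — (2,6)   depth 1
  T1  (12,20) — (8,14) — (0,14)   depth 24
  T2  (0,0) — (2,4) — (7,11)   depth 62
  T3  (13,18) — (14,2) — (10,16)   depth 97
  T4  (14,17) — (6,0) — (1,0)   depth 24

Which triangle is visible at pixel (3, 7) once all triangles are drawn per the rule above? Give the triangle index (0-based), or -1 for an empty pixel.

T0:
  2·area = 56  (B↔C swapped to make it positive)
  edge (6, 20)→(2, 6): d=(-4,-14) top-left  bias=+0
  edge (2, 6)→(6, 6): d=(4,0) top-left  bias=+0
  edge (6, 6)→(6, 20): d=(0,14) right/bottom  bias=-1
    (1,3)@(3, 7): e=[10,4,42] → #
    (2,3)@(5, 7): e=[38,4,14] → #
    (3,3)@(7, 7): e=[66,4,-14] → ·
    (1,4)@(3, 9): e=[2,12,42] → #
    (3,4)@(7, 9): e=[58,12,-14] → ·
    (1,5)@(3, 11): e=[-6,20,42] → ·
    (2,5)@(5, 11): e=[22,20,14] → #
    (3,5)@(7, 11): e=[50,20,-14] → ·
    (2,6)@(5, 13): e=[14,28,14] → #
    (3,6)@(7, 13): e=[42,28,-14] → ·
    (2,7)@(5, 15): e=[6,36,14] → #
    (3,7)@(7, 15): e=[34,36,-14] → ·
  covered (7 px):
    · · · · · · · ·
    · · · · · · · ·
    · · · · · · · ·
    · # # · · · · ·
    · # # · · · · ·
    · · # · · · · ·
    · · # · · · · ·
    · · # · · · · ·
    · · · · · · · ·
    · · · · · · · ·
    · · · · · · · ·
T1:
  2·area = 48  (B↔C swapped to make it positive)
  edge (12, 20)→(0, 14): d=(-12,-6) top-left  bias=+0
  edge (0, 14)→(8, 14): d=(8,0) top-left  bias=+0
  edge (8, 14)→(12, 20): d=(4,6) right/bottom  bias=-1
    (1,7)@(3, 15): e=[6,8,34] → #
    (2,7)@(5, 15): e=[18,8,22] → #
    (3,7)@(7, 15): e=[30,8,10] → #
    (4,7)@(9, 15): e=[42,8,-2] → ·
    (1,8)@(3, 17): e=[-18,24,42] → ·
    (2,8)@(5, 17): e=[-6,24,30] → ·
    (3,8)@(7, 17): e=[6,24,18] → #
    (4,8)@(9, 17): e=[18,24,6] → #
    (5,8)@(11, 17): e=[30,24,-6] → ·
    (3,9)@(7, 19): e=[-18,40,26] → ·
    (4,9)@(9, 19): e=[-6,40,14] → ·
    (5,9)@(11, 19): e=[6,40,2] → #
  covered (6 px):
    · · · · · · · ·
    · · · · · · · ·
    · · · · · · · ·
    · · · · · · · ·
    · · · · · · · ·
    · · · · · · · ·
    · · · · · · · ·
    · # # # · · · ·
    · · · # # · · ·
    · · · · · # · ·
    · · · · · · · ·
T2:
  2·area = 6  (B↔C swapped to make it positive)
  edge (0, 0)→(7, 11): d=(7,11) right/bottom  bias=-1
  edge (7, 11)→(2, 4): d=(-5,-7) top-left  bias=+0
  edge (2, 4)→(0, 0): d=(-2,-4) top-left  bias=+0
    (1,2)@(3, 5): e=[2,2,2] → #
    (2,2)@(5, 5): e=[-20,16,10] → ·
    (1,3)@(3, 7): e=[16,-8,-2] → ·
    (3,5)@(7, 11): e=[0,0,6] → ·  [on edge]
  covered (1 px):
    · · · · · · · ·
    · · · · · · · ·
    · # · · · · · ·
    · · · · · · · ·
    · · · · · · · ·
    · · · · · · · ·
    · · · · · · · ·
    · · · · · · · ·
    · · · · · · · ·
    · · · · · · · ·
    · · · · · · · ·
T3:
  2·area = 50  (B↔C swapped to make it positive)
  edge (13, 18)→(10, 16): d=(-3,-2) top-left  bias=+0
  edge (10, 16)→(14, 2): d=(4,-14) top-left  bias=+0
  edge (14, 2)→(13, 18): d=(-1,16) right/bottom  bias=-1
    (6,3)@(13, 7): e=[33,6,11] → #
    (7,3)@(15, 7): e=[37,34,-21] → ·
    (6,4)@(13, 9): e=[27,14,9] → #
    (7,4)@(15, 9): e=[31,42,-23] → ·
    (6,5)@(13, 11): e=[21,22,7] → #
    (7,5)@(15, 11): e=[25,50,-25] → ·
    (5,6)@(11, 13): e=[11,2,37] → #
    (7,6)@(15, 13): e=[19,58,-27] → ·
    (5,7)@(11, 15): e=[5,10,35] → #
    (7,7)@(15, 15): e=[13,66,-29] → ·
    (5,8)@(11, 17): e=[-1,18,33] → ·
    (6,8)@(13, 17): e=[3,46,1] → #
  covered (8 px):
    · · · · · · · ·
    · · · · · · · ·
    · · · · · · · ·
    · · · · · · # ·
    · · · · · · # ·
    · · · · · · # ·
    · · · · · # # ·
    · · · · · # # ·
    · · · · · · # ·
    · · · · · · · ·
    · · · · · · · ·
T4:
  2·area = 85  (B↔C swapped to make it positive)
  edge (14, 17)→(1, 0): d=(-13,-17) top-left  bias=+0
  edge (1, 0)→(6, 0): d=(5,0) top-left  bias=+0
  edge (6, 0)→(14, 17): d=(8,17) right/bottom  bias=-1
    (1,0)@(3, 1): e=[21,5,59] → #
    (2,0)@(5, 1): e=[55,5,25] → #
    (3,0)@(7, 1): e=[89,5,-9] → ·
    (1,1)@(3, 3): e=[-5,15,75] → ·
    (2,1)@(5, 3): e=[29,15,41] → #
    (3,1)@(7, 3): e=[63,15,7] → #
    (4,1)@(9, 3): e=[97,15,-27] → ·
    (2,2)@(5, 5): e=[3,25,57] → #
    (4,2)@(9, 5): e=[71,25,-11] → ·
    (2,3)@(5, 7): e=[-23,35,73] → ·
    (3,3)@(7, 7): e=[11,35,39] → #
    (4,3)@(9, 7): e=[45,35,5] → #
  covered (12 px):
    · # # · · · · ·
    · · # # · · · ·
    · · # # · · · ·
    · · · # # · · ·
    · · · · # · · ·
    · · · · · # · ·
    · · · · · # · ·
    · · · · · · # ·
    · · · · · · · ·
    · · · · · · · ·
    · · · · · · · ·

Z-buffer (winner per pixel, '.' = empty):
  . 4 4 . . . . .
  . . 4 4 . . . .
  . 2 4 4 . . . .
  . 0 0 4 4 . 3 .
  . 0 0 . 4 . 3 .
  . . 0 . . 4 3 .
  . . 0 . . 4 3 .
  . 1 0 1 . 3 4 .
  . . . 1 1 . 3 .
  . . . . . 1 . .
  . . . . . . . .

Final: 1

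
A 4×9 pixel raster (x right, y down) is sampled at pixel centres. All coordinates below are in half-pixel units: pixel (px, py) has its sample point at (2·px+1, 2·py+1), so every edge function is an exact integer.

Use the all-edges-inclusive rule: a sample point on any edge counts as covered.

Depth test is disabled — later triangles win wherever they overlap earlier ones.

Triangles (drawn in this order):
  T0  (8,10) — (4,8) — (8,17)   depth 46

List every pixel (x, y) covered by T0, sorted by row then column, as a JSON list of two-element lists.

T0:
  2·area = 28  (B↔C swapped to make it positive)
  edge (8, 10)→(8, 17): d=(0,7) inclusive
  edge (8, 17)→(4, 8): d=(-4,-9) inclusive
  edge (4, 8)→(8, 10): d=(4,2) inclusive
    (2,4)@(5, 9): e=[21,5,2] → █
    (3,4)@(7, 9): e=[7,23,-2] → ·
    (2,5)@(5, 11): e=[21,-3,10] → ·
    (3,5)@(7, 11): e=[7,15,6] → █
    (3,6)@(7, 13): e=[7,7,14] → █
    (3,7)@(7, 15): e=[7,-1,22] → ·
  covered (3 px):
    · · · ·
    · · · ·
    · · · ·
    · · · ·
    · · █ ·
    · · · █
    · · · █
    · · · ·
    · · · ·

Final: [[2,4],[3,5],[3,6]]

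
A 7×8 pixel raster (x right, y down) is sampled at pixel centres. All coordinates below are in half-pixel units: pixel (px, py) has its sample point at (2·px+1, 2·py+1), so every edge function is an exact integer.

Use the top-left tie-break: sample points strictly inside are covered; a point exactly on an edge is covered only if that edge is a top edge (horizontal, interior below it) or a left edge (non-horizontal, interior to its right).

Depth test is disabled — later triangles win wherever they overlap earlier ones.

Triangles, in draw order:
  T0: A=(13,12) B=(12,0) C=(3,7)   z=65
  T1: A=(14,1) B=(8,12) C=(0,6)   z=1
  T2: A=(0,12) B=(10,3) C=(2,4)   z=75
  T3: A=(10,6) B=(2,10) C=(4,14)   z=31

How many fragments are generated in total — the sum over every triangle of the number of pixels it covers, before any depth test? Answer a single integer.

T0:
  2·area = 115  (B↔C swapped to make it positive)
  edge (13, 12)→(3, 7): d=(-10,-5) top-left  bias=+0
  edge (3, 7)→(12, 0): d=(9,-7) top-left  bias=+0
  edge (12, 0)→(13, 12): d=(1,12) right/bottom  bias=-1
    (5,0)@(11, 1): e=[100,2,13] → X
    (6,0)@(13, 1): e=[110,16,-11] → .
    (4,1)@(9, 3): e=[70,6,39] → X
    (6,1)@(13, 3): e=[90,34,-9] → .
    (3,2)@(7, 5): e=[40,10,65] → X
    (6,2)@(13, 5): e=[70,52,-7] → .
    (1,3)@(3, 7): e=[0,0,115] → X  [on edge]
    (2,3)@(5, 7): e=[10,14,91] → X
    (6,3)@(13, 7): e=[50,70,-5] → .
    (1,4)@(3, 9): e=[-20,18,117] → .
    (2,4)@(5, 9): e=[-10,32,93] → .
    (3,4)@(7, 9): e=[0,46,69] → X  [on edge]
    (5,5)@(11, 11): e=[0,92,23] → X  [on edge]
  covered (15 px):
    . . . . . X .
    . . . . X X .
    . . . X X X .
    . X X X X X .
    . . . X X X .
    . . . . . X .
    . . . . . . .
    . . . . . . .
T1:
  2·area = 124
  edge (14, 1)→(8, 12): d=(-6,11) right/bottom  bias=-1
  edge (8, 12)→(0, 6): d=(-8,-6) top-left  bias=+0
  edge (0, 6)→(14, 1): d=(14,-5) top-left  bias=+0
    (4,1)@(9, 3): e=[43,78,3] → X
    (5,1)@(11, 3): e=[21,90,13] → X
    (6,1)@(13, 3): e=[-1,102,23] → .
    (1,2)@(3, 5): e=[97,26,1] → X
    (2,2)@(5, 5): e=[75,38,11] → X
    (3,2)@(7, 5): e=[53,50,21] → X
    (6,2)@(13, 5): e=[-13,86,51] → .
    (1,3)@(3, 7): e=[85,10,29] → X
    (5,3)@(11, 7): e=[-3,58,69] → .
    (1,4)@(3, 9): e=[73,-6,57] → .
    (2,4)@(5, 9): e=[51,6,67] → X
    (5,4)@(11, 9): e=[-15,42,97] → .
  covered (15 px):
    . . . . . . .
    . . . . X X .
    . X X X X X .
    . X X X X . .
    . . X X X . .
    . . . X . . .
    . . . . . . .
    . . . . . . .
T2:
  2·area = 62  (B↔C swapped to make it positive)
  edge (0, 12)→(2, 4): d=(2,-8) top-left  bias=+0
  edge (2, 4)→(10, 3): d=(8,-1) top-left  bias=+0
  edge (10, 3)→(0, 12): d=(-10,9) right/bottom  bias=-1
    (1,2)@(3, 5): e=[10,9,43] → X
    (2,2)@(5, 5): e=[26,11,25] → X
    (3,2)@(7, 5): e=[42,13,7] → X
    (4,2)@(9, 5): e=[58,15,-11] → .
    (1,3)@(3, 7): e=[14,25,23] → X
    (3,3)@(7, 7): e=[46,29,-13] → .
    (0,4)@(1, 9): e=[2,39,21] → X
    (2,4)@(5, 9): e=[34,43,-15] → .
    (0,5)@(1, 11): e=[6,55,1] → X
    (1,5)@(3, 11): e=[22,57,-17] → .
    (0,6)@(1, 13): e=[10,71,-19] → .
  covered (8 px):
    . . . . . . .
    . . . . . . .
    . X X X . . .
    . X X . . . .
    X X . . . . .
    X . . . . . .
    . . . . . . .
    . . . . . . .
T3:
  2·area = 40  (B↔C swapped to make it positive)
  edge (10, 6)→(4, 14): d=(-6,8) right/bottom  bias=-1
  edge (4, 14)→(2, 10): d=(-2,-4) top-left  bias=+0
  edge (2, 10)→(10, 6): d=(8,-4) top-left  bias=+0
    (4,3)@(9, 7): e=[2,34,4] → X
    (5,3)@(11, 7): e=[-14,42,12] → .
    (2,4)@(5, 9): e=[22,14,4] → X
    (3,4)@(7, 9): e=[6,22,12] → X
    (4,4)@(9, 9): e=[-10,30,20] → .
    (1,5)@(3, 11): e=[26,2,12] → X
    (3,5)@(7, 11): e=[-6,18,28] → .
    (1,6)@(3, 13): e=[14,-2,28] → .
    (2,6)@(5, 13): e=[-2,6,36] → .
  covered (5 px):
    . . . . . . .
    . . . . . . .
    . . . . . . .
    . . . . X . .
    . . X X . . .
    . X X . . . .
    . . . . . . .
    . . . . . . .

Final: 43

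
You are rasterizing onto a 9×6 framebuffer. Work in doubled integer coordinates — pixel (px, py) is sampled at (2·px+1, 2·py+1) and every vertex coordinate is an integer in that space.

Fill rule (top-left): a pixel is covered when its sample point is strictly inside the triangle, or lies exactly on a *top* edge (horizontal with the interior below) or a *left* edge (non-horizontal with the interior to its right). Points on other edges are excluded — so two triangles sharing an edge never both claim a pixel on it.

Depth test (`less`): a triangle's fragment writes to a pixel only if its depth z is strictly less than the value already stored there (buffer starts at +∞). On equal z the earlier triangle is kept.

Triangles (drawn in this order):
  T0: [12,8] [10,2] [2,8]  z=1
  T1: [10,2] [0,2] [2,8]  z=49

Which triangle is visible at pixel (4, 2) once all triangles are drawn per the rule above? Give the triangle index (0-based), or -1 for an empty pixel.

T0:
  2·area = 60  (B↔C swapped to make it positive)
  edge (12, 8)→(2, 8): d=(-10,0) right/bottom  bias=-1
  edge (2, 8)→(10, 2): d=(8,-6) top-left  bias=+0
  edge (10, 2)→(12, 8): d=(2,6) right/bottom  bias=-1
    (4,1)@(9, 3): e=[50,2,8] → X
    (5,1)@(11, 3): e=[50,14,-4] → .
    (3,2)@(7, 5): e=[30,6,24] → X
    (5,2)@(11, 5): e=[30,30,0] → .  [on edge]
    (2,3)@(5, 7): e=[10,10,40] → X
    (5,3)@(11, 7): e=[10,46,4] → X
    (6,3)@(13, 7): e=[10,58,-8] → .
    (2,4)@(5, 9): e=[-10,26,44] → .
    (3,4)@(7, 9): e=[-10,38,32] → .
    (4,4)@(9, 9): e=[-10,50,20] → .
    (5,4)@(11, 9): e=[-10,62,8] → .
    (6,5)@(13, 11): e=[-30,90,0] → .  [on edge]
  covered (7 px):
    . . . . . . . . .
    . . . . X . . . .
    . . . X X . . . .
    . . X X X X . . .
    . . . . . . . . .
    . . . . . . . . .
T1:
  2·area = 60  (B↔C swapped to make it positive)
  edge (10, 2)→(2, 8): d=(-8,6) right/bottom  bias=-1
  edge (2, 8)→(0, 2): d=(-2,-6) top-left  bias=+0
  edge (0, 2)→(10, 2): d=(10,0) top-left  bias=+0
    (0,1)@(1, 3): e=[46,4,10] → X
    (1,1)@(3, 3): e=[34,16,10] → X
    (2,1)@(5, 3): e=[22,28,10] → X
    (3,1)@(7, 3): e=[10,40,10] → X
    (4,1)@(9, 3): e=[-2,52,10] → .
    (0,2)@(1, 5): e=[30,0,30] → X  [on edge]
    (3,2)@(7, 5): e=[-6,36,30] → .
    (0,3)@(1, 7): e=[14,-4,50] → .
    (1,3)@(3, 7): e=[2,8,50] → X
    (2,3)@(5, 7): e=[-10,20,50] → .
    (1,4)@(3, 9): e=[-14,4,70] → .
    (1,5)@(3, 11): e=[-30,0,90] → .  [on edge]
  covered (8 px):
    . . . . . . . . .
    X X X X . . . . .
    X X X . . . . . .
    . X . . . . . . .
    . . . . . . . . .
    . . . . . . . . .

Z-buffer (winner per pixel, '.' = empty):
  . . . . . . . . .
  1 1 1 1 0 . . . .
  1 1 1 0 0 . . . .
  . 1 0 0 0 0 . . .
  . . . . . . . . .
  . . . . . . . . .

Answer: 0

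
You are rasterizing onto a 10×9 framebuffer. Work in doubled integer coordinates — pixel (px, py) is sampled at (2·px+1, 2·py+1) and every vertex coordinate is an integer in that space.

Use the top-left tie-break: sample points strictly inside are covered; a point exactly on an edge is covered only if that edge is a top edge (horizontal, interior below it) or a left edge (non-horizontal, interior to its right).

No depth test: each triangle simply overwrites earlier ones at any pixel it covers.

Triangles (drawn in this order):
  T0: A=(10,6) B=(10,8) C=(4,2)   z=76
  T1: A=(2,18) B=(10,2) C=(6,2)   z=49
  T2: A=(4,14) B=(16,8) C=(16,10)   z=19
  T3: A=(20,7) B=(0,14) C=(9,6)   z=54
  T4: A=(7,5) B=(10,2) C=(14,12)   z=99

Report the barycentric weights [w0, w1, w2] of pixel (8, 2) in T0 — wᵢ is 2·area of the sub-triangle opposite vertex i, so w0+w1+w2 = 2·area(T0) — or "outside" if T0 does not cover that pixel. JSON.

T0:
  2·area = 12
  edge (10, 6)→(10, 8): d=(0,2) right/bottom  bias=-1
  edge (10, 8)→(4, 2): d=(-6,-6) top-left  bias=+0
  edge (4, 2)→(10, 6): d=(6,4) right/bottom  bias=-1
    (1,0)@(3, 1): e=[14,0,-2] → ·  [on edge]
    (2,1)@(5, 3): e=[10,0,2] → █  [on edge]
    (3,1)@(7, 3): e=[6,12,-6] → ·
    (2,2)@(5, 5): e=[10,-12,14] → ·
    (3,2)@(7, 5): e=[6,0,6] → █  [on edge]
    (4,2)@(9, 5): e=[2,12,-2] → ·
    (3,3)@(7, 7): e=[6,-12,18] → ·
    (4,3)@(9, 7): e=[2,0,10] → █  [on edge]
    (5,3)@(11, 7): e=[-2,12,2] → ·
    (4,4)@(9, 9): e=[2,-12,22] → ·
    (5,4)@(11, 9): e=[-2,0,14] → ·  [on edge]
    (6,5)@(13, 11): e=[-6,0,18] → ·  [on edge]
    (7,6)@(15, 13): e=[-10,0,22] → ·  [on edge]
    (8,7)@(17, 15): e=[-14,0,26] → ·  [on edge]
    (9,8)@(19, 17): e=[-18,0,30] → ·  [on edge]
  covered (3 px):
    · · · · · · · · · ·
    · · █ · · · · · · ·
    · · · █ · · · · · ·
    · · · · █ · · · · ·
    · · · · · · · · · ·
    · · · · · · · · · ·
    · · · · · · · · · ·
    · · · · · · · · · ·
    · · · · · · · · · ·
T1:
  2·area = 64  (B↔C swapped to make it positive)
  edge (2, 18)→(6, 2): d=(4,-16) top-left  bias=+0
  edge (6, 2)→(10, 2): d=(4,0) top-left  bias=+0
  edge (10, 2)→(2, 18): d=(-8,16) right/bottom  bias=-1
    (3,1)@(7, 3): e=[20,4,40] → █
    (4,1)@(9, 3): e=[52,4,8] → █
    (5,1)@(11, 3): e=[84,4,-24] → ·
    (3,2)@(7, 5): e=[28,12,24] → █
    (4,2)@(9, 5): e=[60,12,-8] → ·
    (2,3)@(5, 7): e=[4,20,40] → █
    (4,3)@(9, 7): e=[68,20,-24] → ·
    (2,4)@(5, 9): e=[12,28,24] → █
    (3,4)@(7, 9): e=[44,28,-8] → ·
    (2,5)@(5, 11): e=[20,36,8] → █
    (3,5)@(7, 11): e=[52,36,-24] → ·
    (2,6)@(5, 13): e=[28,44,-8] → ·
  covered (8 px):
    · · · · · · · · · ·
    · · · █ █ · · · · ·
    · · · █ · · · · · ·
    · · █ █ · · · · · ·
    · · █ · · · · · · ·
    · · █ · · · · · · ·
    · · · · · · · · · ·
    · █ · · · · · · · ·
    · · · · · · · · · ·
T2:
  2·area = 24
  edge (4, 14)→(16, 8): d=(12,-6) top-left  bias=+0
  edge (16, 8)→(16, 10): d=(0,2) right/bottom  bias=-1
  edge (16, 10)→(4, 14): d=(-12,4) right/bottom  bias=-1
    (7,4)@(15, 9): e=[6,2,16] → █
    (8,4)@(17, 9): e=[18,-2,8] → ·
    (9,4)@(19, 9): e=[30,-6,0] → ·  [on edge]
    (5,5)@(11, 11): e=[6,10,8] → █
    (6,5)@(13, 11): e=[18,6,0] → ·  [on edge]
    (7,5)@(15, 11): e=[30,2,-8] → ·
    (3,6)@(7, 13): e=[6,18,0] → ·  [on edge]
    (5,6)@(11, 13): e=[30,10,-16] → ·
    (0,7)@(1, 15): e=[-6,30,0] → ·  [on edge]
  covered (2 px):
    · · · · · · · · · ·
    · · · · · · · · · ·
    · · · · · · · · · ·
    · · · · · · · · · ·
    · · · · · · · █ · ·
    · · · · · █ · · · ·
    · · · · · · · · · ·
    · · · · · · · · · ·
    · · · · · · · · · ·
T3:
  2·area = 97
  edge (20, 7)→(0, 14): d=(-20,7) right/bottom  bias=-1
  edge (0, 14)→(9, 6): d=(9,-8) top-left  bias=+0
  edge (9, 6)→(20, 7): d=(11,1) right/bottom  bias=-1
    (4,3)@(9, 7): e=[77,9,11] → █
    (5,3)@(11, 7): e=[63,25,9] → █
    (6,3)@(13, 7): e=[49,41,7] → █
    (7,3)@(15, 7): e=[35,57,5] → █
    (8,3)@(17, 7): e=[21,73,3] → █
    (9,3)@(19, 7): e=[7,89,1] → █
    (3,4)@(7, 9): e=[51,11,35] → █
    (7,4)@(15, 9): e=[-5,75,27] → ·
    (8,4)@(17, 9): e=[-19,91,25] → ·
    (9,4)@(19, 9): e=[-33,107,23] → ·
    (2,5)@(5, 11): e=[25,13,59] → █
    (4,5)@(9, 11): e=[-3,45,55] → ·
  covered (12 px):
    · · · · · · · · · ·
    · · · · · · · · · ·
    · · · · · · · · · ·
    · · · · █ █ █ █ █ █
    · · · █ █ █ █ · · ·
    · · █ █ · · · · · ·
    · · · · · · · · · ·
    · · · · · · · · · ·
    · · · · · · · · · ·
T4:
  2·area = 42
  edge (7, 5)→(10, 2): d=(3,-3) top-left  bias=+0
  edge (10, 2)→(14, 12): d=(4,10) right/bottom  bias=-1
  edge (14, 12)→(7, 5): d=(-7,-7) top-left  bias=+0
    (1,0)@(3, 1): e=[-24,66,0] → ·  [on edge]
    (5,0)@(11, 1): e=[0,-14,56] → ·  [on edge]
    (2,1)@(5, 3): e=[-12,54,0] → ·  [on edge]
    (4,1)@(9, 3): e=[0,14,28] → █  [on edge]
    (5,1)@(11, 3): e=[6,-6,42] → ·
    (3,2)@(7, 5): e=[0,42,0] → █  [on edge]
    (5,2)@(11, 5): e=[12,2,28] → █
    (6,2)@(13, 5): e=[18,-18,42] → ·
    (2,3)@(5, 7): e=[0,70,-28] → ·  [on edge]
    (3,3)@(7, 7): e=[6,50,-14] → ·
    (4,3)@(9, 7): e=[12,30,0] → █  [on edge]
    (6,3)@(13, 7): e=[24,-10,28] → ·
    (1,4)@(3, 9): e=[0,98,-56] → ·  [on edge]
    (5,4)@(11, 9): e=[24,18,0] → █  [on edge]
    (0,5)@(1, 11): e=[0,126,-84] → ·  [on edge]
    (6,5)@(13, 11): e=[36,6,0] → █  [on edge]
    (7,6)@(15, 13): e=[48,-6,0] → ·  [on edge]
    (8,7)@(17, 15): e=[60,-18,0] → ·  [on edge]
    (9,8)@(19, 17): e=[72,-30,0] → ·  [on edge]
  covered (8 px):
    · · · · · · · · · ·
    · · · · █ · · · · ·
    · · · █ █ █ · · · ·
    · · · · █ █ · · · ·
    · · · · · █ · · · ·
    · · · · · · █ · · ·
    · · · · · · · · · ·
    · · · · · · · · · ·
    · · · · · · · · · ·

Final: "outside"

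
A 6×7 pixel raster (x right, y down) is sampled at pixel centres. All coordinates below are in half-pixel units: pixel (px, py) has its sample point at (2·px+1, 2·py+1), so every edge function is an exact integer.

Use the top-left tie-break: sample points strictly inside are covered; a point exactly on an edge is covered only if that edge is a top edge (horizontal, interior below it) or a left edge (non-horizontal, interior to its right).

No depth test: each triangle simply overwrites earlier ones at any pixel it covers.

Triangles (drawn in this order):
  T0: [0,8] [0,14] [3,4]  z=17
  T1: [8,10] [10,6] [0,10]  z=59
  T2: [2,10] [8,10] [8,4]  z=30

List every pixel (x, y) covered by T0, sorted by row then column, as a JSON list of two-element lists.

T0:
  2·area = 18  (B↔C swapped to make it positive)
  edge (0, 8)→(3, 4): d=(3,-4) top-left  bias=+0
  edge (3, 4)→(0, 14): d=(-3,10) right/bottom  bias=-1
  edge (0, 14)→(0, 8): d=(0,-6) top-left  bias=+0
    (0,3)@(1, 7): e=[1,11,6] → #
    (1,3)@(3, 7): e=[9,-9,18] → ·
    (0,4)@(1, 9): e=[7,5,6] → #
    (1,4)@(3, 9): e=[15,-15,18] → ·
    (0,5)@(1, 11): e=[13,-1,6] → ·
  covered (2 px):
    · · · · · ·
    · · · · · ·
    · · · · · ·
    # · · · · ·
    # · · · · ·
    · · · · · ·
    · · · · · ·
T1:
  2·area = 32  (B↔C swapped to make it positive)
  edge (8, 10)→(0, 10): d=(-8,0) right/bottom  bias=-1
  edge (0, 10)→(10, 6): d=(10,-4) top-left  bias=+0
  edge (10, 6)→(8, 10): d=(-2,4) right/bottom  bias=-1
    (4,3)@(9, 7): e=[24,6,2] → #
    (5,3)@(11, 7): e=[24,14,-6] → ·
    (1,4)@(3, 9): e=[8,2,22] → #
    (2,4)@(5, 9): e=[8,10,14] → #
    (3,4)@(7, 9): e=[8,18,6] → #
    (4,4)@(9, 9): e=[8,26,-2] → ·
    (1,5)@(3, 11): e=[-8,22,18] → ·
    (2,5)@(5, 11): e=[-8,30,10] → ·
    (3,5)@(7, 11): e=[-8,38,2] → ·
  covered (4 px):
    · · · · · ·
    · · · · · ·
    · · · · · ·
    · · · · # ·
    · # # # · ·
    · · · · · ·
    · · · · · ·
T2:
  2·area = 36  (B↔C swapped to make it positive)
  edge (2, 10)→(8, 4): d=(6,-6) top-left  bias=+0
  edge (8, 4)→(8, 10): d=(0,6) right/bottom  bias=-1
  edge (8, 10)→(2, 10): d=(-6,0) right/bottom  bias=-1
    (5,0)@(11, 1): e=[0,-18,54] → ·  [on edge]
    (4,1)@(9, 3): e=[0,-6,42] → ·  [on edge]
    (3,2)@(7, 5): e=[0,6,30] → #  [on edge]
    (4,2)@(9, 5): e=[12,-6,30] → ·
    (2,3)@(5, 7): e=[0,18,18] → #  [on edge]
    (4,3)@(9, 7): e=[24,-6,18] → ·
    (1,4)@(3, 9): e=[0,30,6] → #  [on edge]
    (4,4)@(9, 9): e=[36,-6,6] → ·
    (0,5)@(1, 11): e=[0,42,-6] → ·  [on edge]
    (1,5)@(3, 11): e=[12,30,-6] → ·
    (2,5)@(5, 11): e=[24,18,-6] → ·
    (3,5)@(7, 11): e=[36,6,-6] → ·
  covered (6 px):
    · · · · · ·
    · · · · · ·
    · · · # · ·
    · · # # · ·
    · # # # · ·
    · · · · · ·
    · · · · · ·

Result: [[0,3],[0,4]]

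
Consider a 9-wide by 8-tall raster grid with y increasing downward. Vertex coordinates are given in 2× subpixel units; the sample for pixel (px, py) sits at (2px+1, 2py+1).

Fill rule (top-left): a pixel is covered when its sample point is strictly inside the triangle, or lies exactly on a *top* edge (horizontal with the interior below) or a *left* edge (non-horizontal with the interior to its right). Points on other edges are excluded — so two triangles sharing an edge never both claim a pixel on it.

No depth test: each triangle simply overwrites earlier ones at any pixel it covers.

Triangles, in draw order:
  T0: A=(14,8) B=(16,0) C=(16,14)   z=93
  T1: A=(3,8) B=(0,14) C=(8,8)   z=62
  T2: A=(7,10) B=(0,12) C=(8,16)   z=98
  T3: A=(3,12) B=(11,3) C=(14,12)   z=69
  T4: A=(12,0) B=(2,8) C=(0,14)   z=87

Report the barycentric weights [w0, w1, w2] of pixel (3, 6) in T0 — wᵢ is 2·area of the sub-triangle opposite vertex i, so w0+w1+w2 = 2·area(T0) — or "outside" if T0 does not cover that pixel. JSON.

T0:
  2·area = 28
  edge (14, 8)→(16, 0): d=(2,-8) top-left  bias=+0
  edge (16, 0)→(16, 14): d=(0,14) right/bottom  bias=-1
  edge (16, 14)→(14, 8): d=(-2,-6) top-left  bias=+0
    (6,2)@(13, 5): e=[-14,42,0] → ·  [on edge]
    (7,2)@(15, 5): e=[2,14,12] → #
    (8,2)@(17, 5): e=[18,-14,24] → ·
    (7,3)@(15, 7): e=[6,14,8] → #
    (8,3)@(17, 7): e=[22,-14,20] → ·
    (7,4)@(15, 9): e=[10,14,4] → #
    (8,4)@(17, 9): e=[26,-14,16] → ·
    (7,5)@(15, 11): e=[14,14,0] → #  [on edge]
    (8,5)@(17, 11): e=[30,-14,12] → ·
    (7,6)@(15, 13): e=[18,14,-4] → ·
  covered (4 px):
    · · · · · · · · ·
    · · · · · · · · ·
    · · · · · · · # ·
    · · · · · · · # ·
    · · · · · · · # ·
    · · · · · · · # ·
    · · · · · · · · ·
    · · · · · · · · ·
T1:
  2·area = 30  (B↔C swapped to make it positive)
  edge (3, 8)→(8, 8): d=(5,0) top-left  bias=+0
  edge (8, 8)→(0, 14): d=(-8,6) right/bottom  bias=-1
  edge (0, 14)→(3, 8): d=(3,-6) top-left  bias=+0
    (1,4)@(3, 9): e=[5,22,3] → #
    (2,4)@(5, 9): e=[5,10,15] → #
    (3,4)@(7, 9): e=[5,-2,27] → ·
    (1,5)@(3, 11): e=[15,6,9] → #
    (2,5)@(5, 11): e=[15,-6,21] → ·
    (0,6)@(1, 13): e=[25,2,3] → #
    (1,6)@(3, 13): e=[25,-10,15] → ·
    (0,7)@(1, 15): e=[35,-14,9] → ·
  covered (4 px):
    · · · · · · · · ·
    · · · · · · · · ·
    · · · · · · · · ·
    · · · · · · · · ·
    · # # · · · · · ·
    · # · · · · · · ·
    # · · · · · · · ·
    · · · · · · · · ·
T2:
  2·area = 44  (B↔C swapped to make it positive)
  edge (7, 10)→(8, 16): d=(1,6) right/bottom  bias=-1
  edge (8, 16)→(0, 12): d=(-8,-4) top-left  bias=+0
  edge (0, 12)→(7, 10): d=(7,-2) top-left  bias=+0
    (2,5)@(5, 11): e=[13,28,3] → #
    (3,5)@(7, 11): e=[1,36,7] → #
    (4,5)@(9, 11): e=[-11,44,11] → ·
    (1,6)@(3, 13): e=[27,4,13] → #
    (4,6)@(9, 13): e=[-9,28,25] → ·
    (1,7)@(3, 15): e=[29,-12,27] → ·
    (2,7)@(5, 15): e=[17,-4,31] → ·
    (3,7)@(7, 15): e=[5,4,35] → #
    (4,7)@(9, 15): e=[-7,12,39] → ·
  covered (6 px):
    · · · · · · · · ·
    · · · · · · · · ·
    · · · · · · · · ·
    · · · · · · · · ·
    · · · · · · · · ·
    · · # # · · · · ·
    · # # # · · · · ·
    · · · # · · · · ·
T3:
  2·area = 99
  edge (3, 12)→(11, 3): d=(8,-9) top-left  bias=+0
  edge (11, 3)→(14, 12): d=(3,9) right/bottom  bias=-1
  edge (14, 12)→(3, 12): d=(-11,0) right/bottom  bias=-1
    (5,1)@(11, 3): e=[0,0,99] → ·  [on edge]
    (5,2)@(11, 5): e=[16,6,77] → #
    (6,2)@(13, 5): e=[34,-12,77] → ·
    (4,3)@(9, 7): e=[14,30,55] → #
    (6,3)@(13, 7): e=[50,-6,55] → ·
    (3,4)@(7, 9): e=[12,54,33] → #
    (6,4)@(13, 9): e=[66,0,33] → ·  [on edge]
    (2,5)@(5, 11): e=[10,78,11] → #
    (6,5)@(13, 11): e=[82,6,11] → #
    (7,5)@(15, 11): e=[100,-12,11] → ·
    (2,6)@(5, 13): e=[26,84,-11] → ·
    (3,6)@(7, 13): e=[44,66,-11] → ·
    (7,7)@(15, 15): e=[132,0,-33] → ·  [on edge]
  covered (11 px):
    · · · · · · · · ·
    · · · · · · · · ·
    · · · · · # · · ·
    · · · · # # · · ·
    · · · # # # · · ·
    · · # # # # # · ·
    · · · · · · · · ·
    · · · · · · · · ·
T4:
  2·area = 44  (B↔C swapped to make it positive)
  edge (12, 0)→(0, 14): d=(-12,14) right/bottom  bias=-1
  edge (0, 14)→(2, 8): d=(2,-6) top-left  bias=+0
  edge (2, 8)→(12, 0): d=(10,-8) top-left  bias=+0
    (5,0)@(11, 1): e=[2,40,2] → #
    (6,0)@(13, 1): e=[-26,52,18] → ·
    (4,1)@(9, 3): e=[6,32,6] → #
    (5,1)@(11, 3): e=[-22,44,22] → ·
    (1,2)@(3, 5): e=[66,0,-22] → ·  [on edge]
    (3,2)@(7, 5): e=[10,24,10] → #
    (4,2)@(9, 5): e=[-18,36,26] → ·
    (2,3)@(5, 7): e=[14,16,14] → #
    (3,3)@(7, 7): e=[-14,28,30] → ·
    (1,4)@(3, 9): e=[18,8,18] → #
    (2,4)@(5, 9): e=[-10,20,34] → ·
    (0,5)@(1, 11): e=[22,0,22] → #  [on edge]
  covered (6 px):
    · · · · · # · · ·
    · · · · # · · · ·
    · · · # · · · · ·
    · · # · · · · · ·
    · # · · · · · · ·
    # · · · · · · · ·
    · · · · · · · · ·
    · · · · · · · · ·

Final: "outside"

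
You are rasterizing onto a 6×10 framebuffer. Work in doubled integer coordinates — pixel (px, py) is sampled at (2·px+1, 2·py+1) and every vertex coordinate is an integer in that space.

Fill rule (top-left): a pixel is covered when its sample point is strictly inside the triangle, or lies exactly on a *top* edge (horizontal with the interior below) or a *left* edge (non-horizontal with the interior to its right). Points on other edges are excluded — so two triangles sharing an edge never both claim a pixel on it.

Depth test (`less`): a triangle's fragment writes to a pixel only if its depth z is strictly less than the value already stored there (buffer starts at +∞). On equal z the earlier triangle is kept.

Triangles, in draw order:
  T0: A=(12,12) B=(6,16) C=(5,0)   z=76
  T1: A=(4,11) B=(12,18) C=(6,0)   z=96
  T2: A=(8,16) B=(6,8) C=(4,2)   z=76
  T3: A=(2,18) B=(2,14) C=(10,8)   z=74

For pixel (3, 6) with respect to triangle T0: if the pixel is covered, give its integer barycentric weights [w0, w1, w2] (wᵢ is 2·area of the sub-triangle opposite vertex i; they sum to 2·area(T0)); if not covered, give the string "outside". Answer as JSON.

T0:
  2·area = 100
  edge (12, 12)→(6, 16): d=(-6,4) right/bottom  bias=-1
  edge (6, 16)→(5, 0): d=(-1,-16) top-left  bias=+0
  edge (5, 0)→(12, 12): d=(7,12) right/bottom  bias=-1
    (3,2)@(7, 5): e=[62,27,11] → X
    (4,2)@(9, 5): e=[54,59,-13] → .
    (3,3)@(7, 7): e=[50,25,25] → X
    (4,3)@(9, 7): e=[42,57,1] → X
    (5,3)@(11, 7): e=[34,89,-23] → .
    (3,4)@(7, 9): e=[38,23,39] → X
    (5,4)@(11, 9): e=[22,87,-9] → .
    (3,5)@(7, 11): e=[26,21,53] → X
    (5,5)@(11, 11): e=[10,85,5] → X
    (3,6)@(7, 13): e=[14,19,67] → X
    (5,6)@(11, 13): e=[-2,83,19] → .
    (3,7)@(7, 15): e=[2,17,81] → X
  covered (11 px):
    . . . . . .
    . . . . . .
    . . . X . .
    . . . X X .
    . . . X X .
    . . . X X X
    . . . X X .
    . . . X . .
    . . . . . .
    . . . . . .
T1:
  2·area = 102  (B↔C swapped to make it positive)
  edge (4, 11)→(6, 0): d=(2,-11) top-left  bias=+0
  edge (6, 0)→(12, 18): d=(6,18) right/bottom  bias=-1
  edge (12, 18)→(4, 11): d=(-8,-7) top-left  bias=+0
    (3,1)@(7, 3): e=[17,0,85] → .  [on edge]
    (3,2)@(7, 5): e=[21,12,69] → X
    (4,2)@(9, 5): e=[43,-24,83] → .
    (2,3)@(5, 7): e=[3,60,39] → X
    (4,3)@(9, 7): e=[47,-12,67] → .
    (2,4)@(5, 9): e=[7,72,23] → X
    (4,4)@(9, 9): e=[51,0,51] → .  [on edge]
    (2,5)@(5, 11): e=[11,84,7] → X
    (4,5)@(9, 11): e=[55,12,35] → X
    (5,5)@(11, 11): e=[77,-24,49] → .
    (2,6)@(5, 13): e=[15,96,-9] → .
    (3,6)@(7, 13): e=[37,60,5] → X
    (5,7)@(11, 15): e=[85,0,17] → .  [on edge]
  covered (12 px):
    . . . . . .
    . . . . . .
    . . . X . .
    . . X X . .
    . . X X . .
    . . X X X .
    . . . X X .
    . . . . X .
    . . . . . X
    . . . . . .
T2:
  2·area = 4  (B↔C swapped to make it positive)
  edge (8, 16)→(4, 2): d=(-4,-14) top-left  bias=+0
  edge (4, 2)→(6, 8): d=(2,6) right/bottom  bias=-1
  edge (6, 8)→(8, 16): d=(2,8) right/bottom  bias=-1
    (2,2)@(5, 5): e=[2,0,2] → .  [on edge]
    (3,5)@(7, 11): e=[6,0,-2] → .  [on edge]
    (4,8)@(9, 17): e=[10,0,-6] → .  [on edge]
  covered (0 px):
    . . . . . .
    . . . . . .
    . . . . . .
    . . . . . .
    . . . . . .
    . . . . . .
    . . . . . .
    . . . . . .
    . . . . . .
    . . . . . .
T3:
  2·area = 32
  edge (2, 18)→(2, 14): d=(0,-4) top-left  bias=+0
  edge (2, 14)→(10, 8): d=(8,-6) top-left  bias=+0
  edge (10, 8)→(2, 18): d=(-8,10) right/bottom  bias=-1
    (4,4)@(9, 9): e=[28,2,2] → X
    (5,4)@(11, 9): e=[36,14,-18] → .
    (3,5)@(7, 11): e=[20,6,6] → X
    (4,5)@(9, 11): e=[28,18,-14] → .
    (2,6)@(5, 13): e=[12,10,10] → X
    (3,6)@(7, 13): e=[20,22,-10] → .
    (1,7)@(3, 15): e=[4,14,14] → X
    (2,7)@(5, 15): e=[12,26,-6] → .
    (1,8)@(3, 17): e=[4,30,-2] → .
  covered (4 px):
    . . . . . .
    . . . . . .
    . . . . . .
    . . . . . .
    . . . . X .
    . . . X . .
    . . X . . .
    . X . . . .
    . . . . . .
    . . . . . .

Answer: [19,67,14]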